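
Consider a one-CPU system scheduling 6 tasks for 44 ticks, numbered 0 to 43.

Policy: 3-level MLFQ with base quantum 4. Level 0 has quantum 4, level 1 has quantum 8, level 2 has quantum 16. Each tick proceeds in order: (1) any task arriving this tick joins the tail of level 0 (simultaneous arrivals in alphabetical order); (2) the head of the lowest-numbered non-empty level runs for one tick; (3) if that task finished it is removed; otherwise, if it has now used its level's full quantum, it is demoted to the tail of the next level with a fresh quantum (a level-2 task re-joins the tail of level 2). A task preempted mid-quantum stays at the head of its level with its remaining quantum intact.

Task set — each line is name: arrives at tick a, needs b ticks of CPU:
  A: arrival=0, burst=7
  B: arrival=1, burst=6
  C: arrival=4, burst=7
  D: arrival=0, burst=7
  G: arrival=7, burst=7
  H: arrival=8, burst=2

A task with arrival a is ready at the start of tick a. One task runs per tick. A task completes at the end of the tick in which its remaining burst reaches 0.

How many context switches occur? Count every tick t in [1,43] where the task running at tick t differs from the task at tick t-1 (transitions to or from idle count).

t=0: L0/L1/L2 = AD/-/- → run A
t=1: L0/L1/L2 = ADB/-/- → run A
t=2: L0/L1/L2 = ADB/-/- → run A
t=3: L0/L1/L2 = ADB/-/- → run A
t=4: L0/L1/L2 = DBC/A/- → run D
t=5: L0/L1/L2 = DBC/A/- → run D
t=6: L0/L1/L2 = DBC/A/- → run D
t=7: L0/L1/L2 = DBCG/A/- → run D
t=8: L0/L1/L2 = BCGH/AD/- → run B
t=9: L0/L1/L2 = BCGH/AD/- → run B
t=10: L0/L1/L2 = BCGH/AD/- → run B
t=11: L0/L1/L2 = BCGH/AD/- → run B
t=12: L0/L1/L2 = CGH/ADB/- → run C
t=13: L0/L1/L2 = CGH/ADB/- → run C
t=14: L0/L1/L2 = CGH/ADB/- → run C
t=15: L0/L1/L2 = CGH/ADB/- → run C
t=16: L0/L1/L2 = GH/ADBC/- → run G
t=17: L0/L1/L2 = GH/ADBC/- → run G
t=18: L0/L1/L2 = GH/ADBC/- → run G
t=19: L0/L1/L2 = GH/ADBC/- → run G
t=20: L0/L1/L2 = H/ADBCG/- → run H
t=21: L0/L1/L2 = H/ADBCG/- → run H
t=22: L0/L1/L2 = -/ADBCG/- → run A
t=23: L0/L1/L2 = -/ADBCG/- → run A
t=24: L0/L1/L2 = -/ADBCG/- → run A
t=25: L0/L1/L2 = -/DBCG/- → run D
t=26: L0/L1/L2 = -/DBCG/- → run D
t=27: L0/L1/L2 = -/DBCG/- → run D
t=28: L0/L1/L2 = -/BCG/- → run B
t=29: L0/L1/L2 = -/BCG/- → run B
t=30: L0/L1/L2 = -/CG/- → run C
t=31: L0/L1/L2 = -/CG/- → run C
t=32: L0/L1/L2 = -/CG/- → run C
t=33: L0/L1/L2 = -/G/- → run G
t=34: L0/L1/L2 = -/G/- → run G
t=35: L0/L1/L2 = -/G/- → run G
t=36: (idle)
t=37: (idle)
t=38: (idle)
t=39: (idle)
t=40: (idle)
t=41: (idle)
t=42: (idle)
t=43: (idle)

context switches = 11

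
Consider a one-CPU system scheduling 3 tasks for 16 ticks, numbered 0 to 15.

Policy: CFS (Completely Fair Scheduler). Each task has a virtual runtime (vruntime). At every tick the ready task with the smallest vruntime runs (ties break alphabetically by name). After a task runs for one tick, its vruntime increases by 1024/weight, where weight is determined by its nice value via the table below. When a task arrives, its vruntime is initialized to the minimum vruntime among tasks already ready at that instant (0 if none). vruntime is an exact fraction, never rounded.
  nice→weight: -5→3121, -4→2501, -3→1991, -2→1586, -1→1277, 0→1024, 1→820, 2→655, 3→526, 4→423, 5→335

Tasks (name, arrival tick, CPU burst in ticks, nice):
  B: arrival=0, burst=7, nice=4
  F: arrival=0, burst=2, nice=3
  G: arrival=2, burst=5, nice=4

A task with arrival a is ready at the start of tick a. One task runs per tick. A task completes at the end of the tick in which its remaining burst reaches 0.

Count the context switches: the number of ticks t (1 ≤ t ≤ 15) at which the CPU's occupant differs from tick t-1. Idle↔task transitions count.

t=0: vr[B=0 F=0] → run B
t=1: vr[B=1024/423 F=0] → run F
t=2: vr[B=1024/423 F=512/263 G=512/263] → run F
t=3: vr[B=1024/423 G=512/263] → run G
t=4: vr[B=1024/423 G=485888/111249] → run B
t=5: vr[B=2048/423 G=485888/111249] → run G
t=6: vr[B=2048/423 G=755200/111249] → run B
t=7: vr[B=1024/141 G=755200/111249] → run G
t=8: vr[B=1024/141 G=341504/37083] → run B
t=9: vr[B=4096/423 G=341504/37083] → run G
t=10: vr[B=4096/423 G=1293824/111249] → run B
t=11: vr[B=5120/423 G=1293824/111249] → run G
t=12: vr[B=5120/423] → run B
t=13: vr[B=2048/141] → run B
t=14: (idle)
t=15: (idle)

context switches = 12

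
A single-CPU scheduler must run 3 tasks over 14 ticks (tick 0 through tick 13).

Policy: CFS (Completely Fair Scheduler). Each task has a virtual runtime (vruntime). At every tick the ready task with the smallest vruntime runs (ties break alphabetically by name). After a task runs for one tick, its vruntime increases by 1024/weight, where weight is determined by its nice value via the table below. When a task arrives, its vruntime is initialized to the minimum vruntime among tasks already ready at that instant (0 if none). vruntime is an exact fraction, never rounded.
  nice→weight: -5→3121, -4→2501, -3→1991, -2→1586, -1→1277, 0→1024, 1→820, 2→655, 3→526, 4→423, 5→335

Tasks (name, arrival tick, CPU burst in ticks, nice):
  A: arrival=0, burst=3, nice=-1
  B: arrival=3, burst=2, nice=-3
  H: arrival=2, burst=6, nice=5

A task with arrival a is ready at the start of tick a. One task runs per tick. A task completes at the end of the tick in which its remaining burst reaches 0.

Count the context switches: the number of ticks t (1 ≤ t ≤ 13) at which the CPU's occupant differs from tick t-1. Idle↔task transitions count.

t=0: vr[A=0] → run A
t=1: vr[A=1024/1277] → run A
t=2: vr[A=2048/1277 H=2048/1277] → run A
t=3: vr[B=2048/1277 H=2048/1277] → run B
t=4: vr[B=5385216/2542507 H=2048/1277] → run H
t=5: vr[B=5385216/2542507 H=1993728/427795] → run B
t=6: vr[H=1993728/427795] → run H
t=7: vr[H=3301376/427795] → run H
t=8: vr[H=4609024/427795] → run H
t=9: vr[H=5916672/427795] → run H
t=10: vr[H=1444864/85559] → run H
t=11: (idle)
t=12: (idle)
t=13: (idle)

context switches = 5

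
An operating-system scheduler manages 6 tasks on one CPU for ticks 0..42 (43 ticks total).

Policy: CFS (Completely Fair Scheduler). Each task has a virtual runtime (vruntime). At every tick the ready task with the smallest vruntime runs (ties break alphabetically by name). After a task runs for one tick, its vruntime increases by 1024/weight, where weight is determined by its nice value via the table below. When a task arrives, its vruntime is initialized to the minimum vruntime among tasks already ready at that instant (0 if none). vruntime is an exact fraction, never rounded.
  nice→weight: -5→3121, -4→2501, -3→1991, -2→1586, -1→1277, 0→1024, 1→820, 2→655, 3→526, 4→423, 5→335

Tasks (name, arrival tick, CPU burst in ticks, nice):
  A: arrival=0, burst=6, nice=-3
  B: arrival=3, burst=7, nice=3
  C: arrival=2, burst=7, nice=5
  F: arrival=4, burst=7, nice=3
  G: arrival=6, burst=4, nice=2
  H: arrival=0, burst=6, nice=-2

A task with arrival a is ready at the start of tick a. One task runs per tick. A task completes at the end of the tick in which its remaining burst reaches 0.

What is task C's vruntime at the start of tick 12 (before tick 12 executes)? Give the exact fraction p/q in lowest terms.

t=0: vr[A=0 H=0] → run A
t=1: vr[A=1024/1991 H=0] → run H
t=2: vr[A=1024/1991 C=1024/1991 H=512/793] → run A
t=3: vr[A=2048/1991 B=1024/1991 C=1024/1991 H=512/793] → run B
t=4: vr[A=2048/1991 B=1288704/523633 C=1024/1991 F=1024/1991 H=512/793] → run C
t=5: vr[A=2048/1991 B=1288704/523633 C=2381824/666985 F=1024/1991 H=512/793] → run F
t=6: vr[A=2048/1991 B=1288704/523633 C=2381824/666985 F=1288704/523633 G=512/793 H=512/793] → run G
t=7: vr[A=2048/1991 B=1288704/523633 C=2381824/666985 F=1288704/523633 G=1147392/519415 H=512/793] → run H
t=8: vr[A=2048/1991 B=1288704/523633 C=2381824/666985 F=1288704/523633 G=1147392/519415 H=1024/793] → run A
t=9: vr[A=3072/1991 B=1288704/523633 C=2381824/666985 F=1288704/523633 G=1147392/519415 H=1024/793] → run H
t=10: vr[A=3072/1991 B=1288704/523633 C=2381824/666985 F=1288704/523633 G=1147392/519415 H=1536/793] → run A
t=11: vr[A=4096/1991 B=1288704/523633 C=2381824/666985 F=1288704/523633 G=1147392/519415 H=1536/793] → run H
t=12: vr[A=4096/1991 B=1288704/523633 C=2381824/666985 F=1288704/523633 G=1147392/519415 H=2048/793] → run A
t=13: vr[A=5120/1991 B=1288704/523633 C=2381824/666985 F=1288704/523633 G=1147392/519415 H=2048/793] → run G
t=14: vr[A=5120/1991 B=1288704/523633 C=2381824/666985 F=1288704/523633 G=1959424/519415 H=2048/793] → run B
t=15: vr[A=5120/1991 B=2308096/523633 C=2381824/666985 F=1288704/523633 G=1959424/519415 H=2048/793] → run F
t=16: vr[A=5120/1991 B=2308096/523633 C=2381824/666985 F=2308096/523633 G=1959424/519415 H=2048/793] → run A
t=17: vr[B=2308096/523633 C=2381824/666985 F=2308096/523633 G=1959424/519415 H=2048/793] → run H
t=18: vr[B=2308096/523633 C=2381824/666985 F=2308096/523633 G=1959424/519415 H=2560/793] → run H
t=19: vr[B=2308096/523633 C=2381824/666985 F=2308096/523633 G=1959424/519415] → run C
t=20: vr[B=2308096/523633 C=4420608/666985 F=2308096/523633 G=1959424/519415] → run G
t=21: vr[B=2308096/523633 C=4420608/666985 F=2308096/523633 G=2771456/519415] → run B
t=22: vr[B=3327488/523633 C=4420608/666985 F=2308096/523633 G=2771456/519415] → run F
t=23: vr[B=3327488/523633 C=4420608/666985 F=3327488/523633 G=2771456/519415] → run G
t=24: vr[B=3327488/523633 C=4420608/666985 F=3327488/523633] → run B
t=25: vr[B=4346880/523633 C=4420608/666985 F=3327488/523633] → run F
t=26: vr[B=4346880/523633 C=4420608/666985 F=4346880/523633] → run C
t=27: vr[B=4346880/523633 C=6459392/666985 F=4346880/523633] → run B
t=28: vr[B=5366272/523633 C=6459392/666985 F=4346880/523633] → run F
t=29: vr[B=5366272/523633 C=6459392/666985 F=5366272/523633] → run C
t=30: vr[B=5366272/523633 C=8498176/666985 F=5366272/523633] → run B
t=31: vr[B=6385664/523633 C=8498176/666985 F=5366272/523633] → run F
t=32: vr[B=6385664/523633 C=8498176/666985 F=6385664/523633] → run B
t=33: vr[C=8498176/666985 F=6385664/523633] → run F
t=34: vr[C=8498176/666985] → run C
t=35: vr[C=2107392/133397] → run C
t=36: vr[C=12575744/666985] → run C
t=37: (idle)
t=38: (idle)
t=39: (idle)
t=40: (idle)
t=41: (idle)
t=42: (idle)

vruntime(C, start of tick 12) = 2381824/666985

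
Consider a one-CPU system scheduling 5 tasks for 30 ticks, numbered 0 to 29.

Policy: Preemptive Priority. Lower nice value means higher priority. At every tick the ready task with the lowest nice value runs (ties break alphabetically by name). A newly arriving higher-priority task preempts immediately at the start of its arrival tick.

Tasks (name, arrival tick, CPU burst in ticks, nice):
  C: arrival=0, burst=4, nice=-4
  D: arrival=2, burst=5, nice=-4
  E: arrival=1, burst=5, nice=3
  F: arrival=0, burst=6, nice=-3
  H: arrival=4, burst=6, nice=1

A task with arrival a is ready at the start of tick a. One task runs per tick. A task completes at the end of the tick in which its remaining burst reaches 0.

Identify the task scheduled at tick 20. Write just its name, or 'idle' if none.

running at tick 20 = H

t=0: ready={C,F} → run C
t=1: ready={C,E,F} → run C
t=2: ready={C,D,E,F} → run C
t=3: ready={C,D,E,F} → run C
t=4: ready={D,E,F,H} → run D
t=5: ready={D,E,F,H} → run D
t=6: ready={D,E,F,H} → run D
t=7: ready={D,E,F,H} → run D
t=8: ready={D,E,F,H} → run D
t=9: ready={E,F,H} → run F
t=10: ready={E,F,H} → run F
t=11: ready={E,F,H} → run F
t=12: ready={E,F,H} → run F
t=13: ready={E,F,H} → run F
t=14: ready={E,F,H} → run F
t=15: ready={E,H} → run H
t=16: ready={E,H} → run H
t=17: ready={E,H} → run H
t=18: ready={E,H} → run H
t=19: ready={E,H} → run H
t=20: ready={E,H} → run H
t=21: ready={E} → run E
t=22: ready={E} → run E
t=23: ready={E} → run E
t=24: ready={E} → run E
t=25: ready={E} → run E
t=26: (idle)
t=27: (idle)
t=28: (idle)
t=29: (idle)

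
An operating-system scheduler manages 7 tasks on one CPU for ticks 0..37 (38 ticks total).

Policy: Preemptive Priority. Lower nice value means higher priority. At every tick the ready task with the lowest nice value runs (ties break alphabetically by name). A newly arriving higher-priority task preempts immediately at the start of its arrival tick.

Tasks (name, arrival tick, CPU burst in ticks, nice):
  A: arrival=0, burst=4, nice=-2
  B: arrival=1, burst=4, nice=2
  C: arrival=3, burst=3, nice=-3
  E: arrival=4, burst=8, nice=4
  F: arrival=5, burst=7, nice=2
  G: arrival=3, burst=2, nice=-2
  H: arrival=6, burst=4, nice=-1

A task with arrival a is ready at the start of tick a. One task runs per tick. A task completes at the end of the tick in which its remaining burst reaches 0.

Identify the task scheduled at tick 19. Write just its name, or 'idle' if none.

t=0: ready={A} → run A
t=1: ready={A,B} → run A
t=2: ready={A,B} → run A
t=3: ready={A,B,C,G} → run C
t=4: ready={A,B,C,E,G} → run C
t=5: ready={A,B,C,E,F,G} → run C
t=6: ready={A,B,E,F,G,H} → run A
t=7: ready={B,E,F,G,H} → run G
t=8: ready={B,E,F,G,H} → run G
t=9: ready={B,E,F,H} → run H
t=10: ready={B,E,F,H} → run H
t=11: ready={B,E,F,H} → run H
t=12: ready={B,E,F,H} → run H
t=13: ready={B,E,F} → run B
t=14: ready={B,E,F} → run B
t=15: ready={B,E,F} → run B
t=16: ready={B,E,F} → run B
t=17: ready={E,F} → run F
t=18: ready={E,F} → run F
t=19: ready={E,F} → run F
t=20: ready={E,F} → run F
t=21: ready={E,F} → run F
t=22: ready={E,F} → run F
t=23: ready={E,F} → run F
t=24: ready={E} → run E
t=25: ready={E} → run E
t=26: ready={E} → run E
t=27: ready={E} → run E
t=28: ready={E} → run E
t=29: ready={E} → run E
t=30: ready={E} → run E
t=31: ready={E} → run E
t=32: (idle)
t=33: (idle)
t=34: (idle)
t=35: (idle)
t=36: (idle)
t=37: (idle)

running at tick 19 = F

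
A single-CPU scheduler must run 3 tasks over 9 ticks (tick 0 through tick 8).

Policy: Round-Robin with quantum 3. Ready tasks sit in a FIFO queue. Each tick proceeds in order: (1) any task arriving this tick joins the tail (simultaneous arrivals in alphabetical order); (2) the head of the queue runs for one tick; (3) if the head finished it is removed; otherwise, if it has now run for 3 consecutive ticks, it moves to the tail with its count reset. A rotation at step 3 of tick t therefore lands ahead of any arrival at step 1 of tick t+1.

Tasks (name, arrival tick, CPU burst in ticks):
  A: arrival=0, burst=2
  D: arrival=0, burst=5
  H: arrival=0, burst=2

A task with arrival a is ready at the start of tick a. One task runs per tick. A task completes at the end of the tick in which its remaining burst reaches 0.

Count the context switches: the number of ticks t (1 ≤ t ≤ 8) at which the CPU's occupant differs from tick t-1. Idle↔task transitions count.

t=0: queue=[A,D,H] q_used=0 → run A
t=1: queue=[A,D,H] q_used=1 → run A
t=2: queue=[D,H] q_used=0 → run D
t=3: queue=[D,H] q_used=1 → run D
t=4: queue=[D,H] q_used=2 → run D
t=5: queue=[H,D] q_used=0 → run H
t=6: queue=[H,D] q_used=1 → run H
t=7: queue=[D] q_used=0 → run D
t=8: queue=[D] q_used=1 → run D

context switches = 3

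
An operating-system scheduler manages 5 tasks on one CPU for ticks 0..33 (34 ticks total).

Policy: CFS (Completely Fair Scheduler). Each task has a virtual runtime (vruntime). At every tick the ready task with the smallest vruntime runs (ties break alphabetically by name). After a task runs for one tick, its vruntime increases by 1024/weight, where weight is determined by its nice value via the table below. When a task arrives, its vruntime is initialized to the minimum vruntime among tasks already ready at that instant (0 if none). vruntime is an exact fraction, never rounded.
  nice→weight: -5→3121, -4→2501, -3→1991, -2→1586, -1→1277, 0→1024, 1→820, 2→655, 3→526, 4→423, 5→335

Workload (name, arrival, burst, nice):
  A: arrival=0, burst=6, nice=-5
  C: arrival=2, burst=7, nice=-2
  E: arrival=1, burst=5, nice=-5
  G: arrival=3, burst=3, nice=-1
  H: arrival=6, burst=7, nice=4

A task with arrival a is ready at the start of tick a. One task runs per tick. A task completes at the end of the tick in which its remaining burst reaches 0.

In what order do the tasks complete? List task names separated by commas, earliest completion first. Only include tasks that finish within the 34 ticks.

completion order = A, E, G, C, H

t=0: vr[A=0] → run A
t=1: vr[A=1024/3121 E=1024/3121] → run A
t=2: vr[A=2048/3121 C=1024/3121 E=1024/3121] → run C
t=3: vr[A=2048/3121 C=2409984/2474953 E=1024/3121 G=1024/3121] → run E
t=4: vr[A=2048/3121 C=2409984/2474953 E=2048/3121 G=1024/3121] → run G
t=5: vr[A=2048/3121 C=2409984/2474953 E=2048/3121 G=4503552/3985517] → run A
t=6: vr[A=3072/3121 C=2409984/2474953 E=2048/3121 G=4503552/3985517 H=2048/3121] → run E
t=7: vr[A=3072/3121 C=2409984/2474953 E=3072/3121 G=4503552/3985517 H=2048/3121] → run H
t=8: vr[A=3072/3121 C=2409984/2474953 E=3072/3121 G=4503552/3985517 H=4062208/1320183] → run C
t=9: vr[A=3072/3121 C=4007936/2474953 E=3072/3121 G=4503552/3985517 H=4062208/1320183] → run A
t=10: vr[A=4096/3121 C=4007936/2474953 E=3072/3121 G=4503552/3985517 H=4062208/1320183] → run E
t=11: vr[A=4096/3121 C=4007936/2474953 E=4096/3121 G=4503552/3985517 H=4062208/1320183] → run G
t=12: vr[A=4096/3121 C=4007936/2474953 E=4096/3121 G=7699456/3985517 H=4062208/1320183] → run A
t=13: vr[A=5120/3121 C=4007936/2474953 E=4096/3121 G=7699456/3985517 H=4062208/1320183] → run E
t=14: vr[A=5120/3121 C=4007936/2474953 E=5120/3121 G=7699456/3985517 H=4062208/1320183] → run C
t=15: vr[A=5120/3121 C=5605888/2474953 E=5120/3121 G=7699456/3985517 H=4062208/1320183] → run A
t=16: vr[C=5605888/2474953 E=5120/3121 G=7699456/3985517 H=4062208/1320183] → run E
t=17: vr[C=5605888/2474953 G=7699456/3985517 H=4062208/1320183] → run G
t=18: vr[C=5605888/2474953 H=4062208/1320183] → run C
t=19: vr[C=7203840/2474953 H=4062208/1320183] → run C
t=20: vr[C=8801792/2474953 H=4062208/1320183] → run H
t=21: vr[C=8801792/2474953 H=7258112/1320183] → run C
t=22: vr[C=10399744/2474953 H=7258112/1320183] → run C
t=23: vr[H=7258112/1320183] → run H
t=24: vr[H=3484672/440061] → run H
t=25: vr[H=13649920/1320183] → run H
t=26: vr[H=16845824/1320183] → run H
t=27: vr[H=6680576/440061] → run H
t=28: (idle)
t=29: (idle)
t=30: (idle)
t=31: (idle)
t=32: (idle)
t=33: (idle)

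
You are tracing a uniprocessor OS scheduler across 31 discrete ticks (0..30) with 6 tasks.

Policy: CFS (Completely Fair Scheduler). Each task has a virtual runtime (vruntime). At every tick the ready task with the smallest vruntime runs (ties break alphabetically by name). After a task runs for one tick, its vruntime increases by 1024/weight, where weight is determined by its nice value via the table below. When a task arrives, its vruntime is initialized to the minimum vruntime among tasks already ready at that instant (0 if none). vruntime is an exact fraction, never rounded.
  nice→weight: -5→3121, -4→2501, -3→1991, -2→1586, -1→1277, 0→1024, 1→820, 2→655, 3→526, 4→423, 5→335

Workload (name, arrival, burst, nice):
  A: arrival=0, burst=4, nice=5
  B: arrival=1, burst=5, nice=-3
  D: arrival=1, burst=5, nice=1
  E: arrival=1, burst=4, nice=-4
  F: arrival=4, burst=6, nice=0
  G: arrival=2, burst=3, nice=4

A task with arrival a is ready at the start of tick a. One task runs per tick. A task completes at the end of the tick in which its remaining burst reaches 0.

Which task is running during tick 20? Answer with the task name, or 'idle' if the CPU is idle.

t=0: vr[A=0] → run A
t=1: vr[A=1024/335 B=1024/335 D=1024/335 E=1024/335] → run A
t=2: vr[A=2048/335 B=1024/335 D=1024/335 E=1024/335 G=1024/335] → run B
t=3: vr[A=2048/335 B=2381824/666985 D=1024/335 E=1024/335 G=1024/335] → run D
t=4: vr[A=2048/335 B=2381824/666985 D=59136/13735 E=1024/335 F=1024/335 G=1024/335] → run E
t=5: vr[A=2048/335 B=2381824/666985 D=59136/13735 E=2904064/837835 F=1024/335 G=1024/335] → run F
t=6: vr[A=2048/335 B=2381824/666985 D=59136/13735 E=2904064/837835 F=1359/335 G=1024/335] → run G
t=7: vr[A=2048/335 B=2381824/666985 D=59136/13735 E=2904064/837835 F=1359/335 G=776192/141705] → run E
t=8: vr[A=2048/335 B=2381824/666985 D=59136/13735 E=3247104/837835 F=1359/335 G=776192/141705] → run B
t=9: vr[A=2048/335 B=2724864/666985 D=59136/13735 E=3247104/837835 F=1359/335 G=776192/141705] → run E
t=10: vr[A=2048/335 B=2724864/666985 D=59136/13735 E=3590144/837835 F=1359/335 G=776192/141705] → run F
t=11: vr[A=2048/335 B=2724864/666985 D=59136/13735 E=3590144/837835 F=1694/335 G=776192/141705] → run B
t=12: vr[A=2048/335 B=3067904/666985 D=59136/13735 E=3590144/837835 F=1694/335 G=776192/141705] → run E
t=13: vr[A=2048/335 B=3067904/666985 D=59136/13735 F=1694/335 G=776192/141705] → run D
t=14: vr[A=2048/335 B=3067904/666985 D=76288/13735 F=1694/335 G=776192/141705] → run B
t=15: vr[A=2048/335 B=3410944/666985 D=76288/13735 F=1694/335 G=776192/141705] → run F
t=16: vr[A=2048/335 B=3410944/666985 D=76288/13735 F=2029/335 G=776192/141705] → run B
t=17: vr[A=2048/335 D=76288/13735 F=2029/335 G=776192/141705] → run G
t=18: vr[A=2048/335 D=76288/13735 F=2029/335 G=1119232/141705] → run D
t=19: vr[A=2048/335 D=18688/2747 F=2029/335 G=1119232/141705] → run F
t=20: vr[A=2048/335 D=18688/2747 F=2364/335 G=1119232/141705] → run A
t=21: vr[A=3072/335 D=18688/2747 F=2364/335 G=1119232/141705] → run D
t=22: vr[A=3072/335 D=110592/13735 F=2364/335 G=1119232/141705] → run F
t=23: vr[A=3072/335 D=110592/13735 F=2699/335 G=1119232/141705] → run G
t=24: vr[A=3072/335 D=110592/13735 F=2699/335] → run D
t=25: vr[A=3072/335 F=2699/335] → run F
t=26: vr[A=3072/335] → run A
t=27: (idle)
t=28: (idle)
t=29: (idle)
t=30: (idle)

running at tick 20 = A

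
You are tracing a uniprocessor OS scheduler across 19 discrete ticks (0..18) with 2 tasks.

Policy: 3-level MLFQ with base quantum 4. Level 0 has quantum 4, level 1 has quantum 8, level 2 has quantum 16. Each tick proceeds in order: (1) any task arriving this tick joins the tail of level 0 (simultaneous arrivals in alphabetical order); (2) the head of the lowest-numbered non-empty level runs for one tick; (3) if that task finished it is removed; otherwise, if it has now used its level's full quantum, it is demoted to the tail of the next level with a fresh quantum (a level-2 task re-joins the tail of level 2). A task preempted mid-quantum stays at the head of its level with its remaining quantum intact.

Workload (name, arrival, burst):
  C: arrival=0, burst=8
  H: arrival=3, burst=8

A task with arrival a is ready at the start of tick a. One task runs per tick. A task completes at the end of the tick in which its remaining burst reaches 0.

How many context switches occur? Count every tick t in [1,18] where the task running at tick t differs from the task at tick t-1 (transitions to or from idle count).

t=0: L0/L1/L2 = C/-/- → run C
t=1: L0/L1/L2 = C/-/- → run C
t=2: L0/L1/L2 = C/-/- → run C
t=3: L0/L1/L2 = CH/-/- → run C
t=4: L0/L1/L2 = H/C/- → run H
t=5: L0/L1/L2 = H/C/- → run H
t=6: L0/L1/L2 = H/C/- → run H
t=7: L0/L1/L2 = H/C/- → run H
t=8: L0/L1/L2 = -/CH/- → run C
t=9: L0/L1/L2 = -/CH/- → run C
t=10: L0/L1/L2 = -/CH/- → run C
t=11: L0/L1/L2 = -/CH/- → run C
t=12: L0/L1/L2 = -/H/- → run H
t=13: L0/L1/L2 = -/H/- → run H
t=14: L0/L1/L2 = -/H/- → run H
t=15: L0/L1/L2 = -/H/- → run H
t=16: (idle)
t=17: (idle)
t=18: (idle)

context switches = 4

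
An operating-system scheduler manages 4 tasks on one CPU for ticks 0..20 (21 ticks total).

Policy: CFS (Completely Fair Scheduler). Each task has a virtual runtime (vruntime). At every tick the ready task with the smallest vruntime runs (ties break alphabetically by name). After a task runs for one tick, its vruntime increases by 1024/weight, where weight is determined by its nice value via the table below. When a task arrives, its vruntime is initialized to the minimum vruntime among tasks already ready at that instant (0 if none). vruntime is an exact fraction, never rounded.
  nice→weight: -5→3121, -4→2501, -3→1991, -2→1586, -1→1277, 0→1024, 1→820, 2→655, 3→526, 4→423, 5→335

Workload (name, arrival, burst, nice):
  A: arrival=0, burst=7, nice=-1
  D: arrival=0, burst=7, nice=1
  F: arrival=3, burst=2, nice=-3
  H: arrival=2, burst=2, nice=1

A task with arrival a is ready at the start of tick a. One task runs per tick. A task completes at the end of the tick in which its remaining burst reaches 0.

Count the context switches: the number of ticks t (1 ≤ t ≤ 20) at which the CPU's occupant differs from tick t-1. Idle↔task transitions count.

context switches = 15

t=0: vr[A=0 D=0] → run A
t=1: vr[A=1024/1277 D=0] → run D
t=2: vr[A=1024/1277 D=256/205 H=1024/1277] → run A
t=3: vr[A=2048/1277 D=256/205 F=1024/1277 H=1024/1277] → run F
t=4: vr[A=2048/1277 D=256/205 F=3346432/2542507 H=1024/1277] → run H
t=5: vr[A=2048/1277 D=256/205 F=3346432/2542507 H=536832/261785] → run D
t=6: vr[A=2048/1277 D=512/205 F=3346432/2542507 H=536832/261785] → run F
t=7: vr[A=2048/1277 D=512/205 H=536832/261785] → run A
t=8: vr[A=3072/1277 D=512/205 H=536832/261785] → run H
t=9: vr[A=3072/1277 D=512/205] → run A
t=10: vr[A=4096/1277 D=512/205] → run D
t=11: vr[A=4096/1277 D=768/205] → run A
t=12: vr[A=5120/1277 D=768/205] → run D
t=13: vr[A=5120/1277 D=1024/205] → run A
t=14: vr[A=6144/1277 D=1024/205] → run A
t=15: vr[D=1024/205] → run D
t=16: vr[D=256/41] → run D
t=17: vr[D=1536/205] → run D
t=18: (idle)
t=19: (idle)
t=20: (idle)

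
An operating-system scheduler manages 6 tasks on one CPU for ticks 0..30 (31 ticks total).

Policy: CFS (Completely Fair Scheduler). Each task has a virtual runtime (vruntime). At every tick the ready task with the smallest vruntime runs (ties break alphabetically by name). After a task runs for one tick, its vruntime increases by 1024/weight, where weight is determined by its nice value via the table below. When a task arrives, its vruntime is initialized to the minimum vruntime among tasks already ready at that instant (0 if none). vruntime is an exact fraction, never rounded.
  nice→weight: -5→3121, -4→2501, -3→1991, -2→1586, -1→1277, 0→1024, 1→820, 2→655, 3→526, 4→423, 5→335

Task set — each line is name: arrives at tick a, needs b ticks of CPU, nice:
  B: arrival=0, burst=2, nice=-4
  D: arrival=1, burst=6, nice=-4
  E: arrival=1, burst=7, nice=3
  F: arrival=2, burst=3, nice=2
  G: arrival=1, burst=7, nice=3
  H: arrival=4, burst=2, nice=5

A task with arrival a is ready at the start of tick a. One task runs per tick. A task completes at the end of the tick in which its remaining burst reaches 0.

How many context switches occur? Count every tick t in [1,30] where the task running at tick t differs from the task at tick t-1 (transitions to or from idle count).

context switches = 24

t=0: vr[B=0] → run B
t=1: vr[B=1024/2501 D=1024/2501 E=1024/2501 G=1024/2501] → run B
t=2: vr[D=1024/2501 E=1024/2501 F=1024/2501 G=1024/2501] → run D
t=3: vr[D=2048/2501 E=1024/2501 F=1024/2501 G=1024/2501] → run E
t=4: vr[D=2048/2501 E=1549824/657763 F=1024/2501 G=1024/2501 H=1024/2501] → run F
t=5: vr[D=2048/2501 E=1549824/657763 F=3231744/1638155 G=1024/2501 H=1024/2501] → run G
t=6: vr[D=2048/2501 E=1549824/657763 F=3231744/1638155 G=1549824/657763 H=1024/2501] → run H
t=7: vr[D=2048/2501 E=1549824/657763 F=3231744/1638155 G=1549824/657763 H=2904064/837835] → run D
t=8: vr[D=3072/2501 E=1549824/657763 F=3231744/1638155 G=1549824/657763 H=2904064/837835] → run D
t=9: vr[D=4096/2501 E=1549824/657763 F=3231744/1638155 G=1549824/657763 H=2904064/837835] → run D
t=10: vr[D=5120/2501 E=1549824/657763 F=3231744/1638155 G=1549824/657763 H=2904064/837835] → run F
t=11: vr[D=5120/2501 E=1549824/657763 F=5792768/1638155 G=1549824/657763 H=2904064/837835] → run D
t=12: vr[D=6144/2501 E=1549824/657763 F=5792768/1638155 G=1549824/657763 H=2904064/837835] → run E
t=13: vr[D=6144/2501 E=2830336/657763 F=5792768/1638155 G=1549824/657763 H=2904064/837835] → run G
t=14: vr[D=6144/2501 E=2830336/657763 F=5792768/1638155 G=2830336/657763 H=2904064/837835] → run D
t=15: vr[E=2830336/657763 F=5792768/1638155 G=2830336/657763 H=2904064/837835] → run H
t=16: vr[E=2830336/657763 F=5792768/1638155 G=2830336/657763] → run F
t=17: vr[E=2830336/657763 G=2830336/657763] → run E
t=18: vr[E=4110848/657763 G=2830336/657763] → run G
t=19: vr[E=4110848/657763 G=4110848/657763] → run E
t=20: vr[E=5391360/657763 G=4110848/657763] → run G
t=21: vr[E=5391360/657763 G=5391360/657763] → run E
t=22: vr[E=6671872/657763 G=5391360/657763] → run G
t=23: vr[E=6671872/657763 G=6671872/657763] → run E
t=24: vr[E=7952384/657763 G=6671872/657763] → run G
t=25: vr[E=7952384/657763 G=7952384/657763] → run E
t=26: vr[G=7952384/657763] → run G
t=27: (idle)
t=28: (idle)
t=29: (idle)
t=30: (idle)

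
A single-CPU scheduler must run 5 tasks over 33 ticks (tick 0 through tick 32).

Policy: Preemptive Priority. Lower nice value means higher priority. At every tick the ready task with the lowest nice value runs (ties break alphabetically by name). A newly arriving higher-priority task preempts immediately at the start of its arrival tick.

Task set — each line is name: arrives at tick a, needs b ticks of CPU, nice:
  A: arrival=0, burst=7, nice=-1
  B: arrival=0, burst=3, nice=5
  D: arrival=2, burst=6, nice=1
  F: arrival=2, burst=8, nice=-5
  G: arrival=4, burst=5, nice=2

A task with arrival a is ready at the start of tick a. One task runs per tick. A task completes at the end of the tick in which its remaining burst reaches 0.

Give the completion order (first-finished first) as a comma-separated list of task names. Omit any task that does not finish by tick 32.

t=0: ready={A,B} → run A
t=1: ready={A,B} → run A
t=2: ready={A,B,D,F} → run F
t=3: ready={A,B,D,F} → run F
t=4: ready={A,B,D,F,G} → run F
t=5: ready={A,B,D,F,G} → run F
t=6: ready={A,B,D,F,G} → run F
t=7: ready={A,B,D,F,G} → run F
t=8: ready={A,B,D,F,G} → run F
t=9: ready={A,B,D,F,G} → run F
t=10: ready={A,B,D,G} → run A
t=11: ready={A,B,D,G} → run A
t=12: ready={A,B,D,G} → run A
t=13: ready={A,B,D,G} → run A
t=14: ready={A,B,D,G} → run A
t=15: ready={B,D,G} → run D
t=16: ready={B,D,G} → run D
t=17: ready={B,D,G} → run D
t=18: ready={B,D,G} → run D
t=19: ready={B,D,G} → run D
t=20: ready={B,D,G} → run D
t=21: ready={B,G} → run G
t=22: ready={B,G} → run G
t=23: ready={B,G} → run G
t=24: ready={B,G} → run G
t=25: ready={B,G} → run G
t=26: ready={B} → run B
t=27: ready={B} → run B
t=28: ready={B} → run B
t=29: (idle)
t=30: (idle)
t=31: (idle)
t=32: (idle)

completion order = F, A, D, G, B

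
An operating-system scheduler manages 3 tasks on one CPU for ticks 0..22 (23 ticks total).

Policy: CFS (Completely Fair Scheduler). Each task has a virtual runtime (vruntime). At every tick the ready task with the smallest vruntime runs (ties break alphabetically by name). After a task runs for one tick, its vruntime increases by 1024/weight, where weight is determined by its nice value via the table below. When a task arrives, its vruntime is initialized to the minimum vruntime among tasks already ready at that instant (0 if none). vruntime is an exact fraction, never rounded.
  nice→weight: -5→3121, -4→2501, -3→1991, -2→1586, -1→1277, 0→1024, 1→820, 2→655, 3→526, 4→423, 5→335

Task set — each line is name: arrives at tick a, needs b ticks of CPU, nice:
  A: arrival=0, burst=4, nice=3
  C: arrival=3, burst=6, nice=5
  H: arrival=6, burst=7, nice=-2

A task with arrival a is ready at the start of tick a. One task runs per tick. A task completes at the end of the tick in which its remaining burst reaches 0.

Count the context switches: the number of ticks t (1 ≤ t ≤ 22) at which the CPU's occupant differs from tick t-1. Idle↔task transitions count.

t=0: vr[A=0] → run A
t=1: vr[A=512/263] → run A
t=2: vr[A=1024/263] → run A
t=3: vr[A=1536/263 C=1536/263] → run A
t=4: vr[C=1536/263] → run C
t=5: vr[C=783872/88105] → run C
t=6: vr[C=1053184/88105 H=1053184/88105] → run C
t=7: vr[C=1322496/88105 H=1053184/88105] → run H
t=8: vr[C=1322496/88105 H=880284672/69867265] → run H
t=9: vr[C=1322496/88105 H=925394432/69867265] → run H
t=10: vr[C=1322496/88105 H=970504192/69867265] → run H
t=11: vr[C=1322496/88105 H=1015613952/69867265] → run H
t=12: vr[C=1322496/88105 H=1060723712/69867265] → run C
t=13: vr[C=1591808/88105 H=1060723712/69867265] → run H
t=14: vr[C=1591808/88105 H=1105833472/69867265] → run H
t=15: vr[C=1591808/88105] → run C
t=16: vr[C=372224/17621] → run C
t=17: (idle)
t=18: (idle)
t=19: (idle)
t=20: (idle)
t=21: (idle)
t=22: (idle)

context switches = 6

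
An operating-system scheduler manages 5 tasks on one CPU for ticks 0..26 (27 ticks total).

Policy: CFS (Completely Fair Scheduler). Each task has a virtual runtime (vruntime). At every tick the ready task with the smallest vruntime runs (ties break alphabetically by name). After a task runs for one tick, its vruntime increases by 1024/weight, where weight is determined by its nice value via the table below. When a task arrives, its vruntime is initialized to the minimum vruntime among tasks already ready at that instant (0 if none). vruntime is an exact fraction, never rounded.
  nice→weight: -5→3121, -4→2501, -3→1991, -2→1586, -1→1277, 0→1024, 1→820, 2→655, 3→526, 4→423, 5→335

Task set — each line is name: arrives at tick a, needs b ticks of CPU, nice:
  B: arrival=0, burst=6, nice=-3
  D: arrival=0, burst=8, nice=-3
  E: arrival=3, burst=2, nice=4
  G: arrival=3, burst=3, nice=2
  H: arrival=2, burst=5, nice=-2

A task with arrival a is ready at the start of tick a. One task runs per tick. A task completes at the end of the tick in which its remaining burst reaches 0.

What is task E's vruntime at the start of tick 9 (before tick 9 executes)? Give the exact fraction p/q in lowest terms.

vruntime(E, start of tick 9) = 2471936/842193

t=0: vr[B=0 D=0] → run B
t=1: vr[B=1024/1991 D=0] → run D
t=2: vr[B=1024/1991 D=1024/1991 H=1024/1991] → run B
t=3: vr[B=2048/1991 D=1024/1991 E=1024/1991 G=1024/1991 H=1024/1991] → run D
t=4: vr[B=2048/1991 D=2048/1991 E=1024/1991 G=1024/1991 H=1024/1991] → run E
t=5: vr[B=2048/1991 D=2048/1991 E=2471936/842193 G=1024/1991 H=1024/1991] → run G
t=6: vr[B=2048/1991 D=2048/1991 E=2471936/842193 G=2709504/1304105 H=1024/1991] → run H
t=7: vr[B=2048/1991 D=2048/1991 E=2471936/842193 G=2709504/1304105 H=1831424/1578863] → run B
t=8: vr[B=3072/1991 D=2048/1991 E=2471936/842193 G=2709504/1304105 H=1831424/1578863] → run D
t=9: vr[B=3072/1991 D=3072/1991 E=2471936/842193 G=2709504/1304105 H=1831424/1578863] → run H
t=10: vr[B=3072/1991 D=3072/1991 E=2471936/842193 G=2709504/1304105 H=2850816/1578863] → run B
t=11: vr[B=4096/1991 D=3072/1991 E=2471936/842193 G=2709504/1304105 H=2850816/1578863] → run D
t=12: vr[B=4096/1991 D=4096/1991 E=2471936/842193 G=2709504/1304105 H=2850816/1578863] → run H
t=13: vr[B=4096/1991 D=4096/1991 E=2471936/842193 G=2709504/1304105 H=3870208/1578863] → run B
t=14: vr[B=5120/1991 D=4096/1991 E=2471936/842193 G=2709504/1304105 H=3870208/1578863] → run D
t=15: vr[B=5120/1991 D=5120/1991 E=2471936/842193 G=2709504/1304105 H=3870208/1578863] → run G
t=16: vr[B=5120/1991 D=5120/1991 E=2471936/842193 G=4748288/1304105 H=3870208/1578863] → run H
t=17: vr[B=5120/1991 D=5120/1991 E=2471936/842193 G=4748288/1304105 H=4889600/1578863] → run B
t=18: vr[D=5120/1991 E=2471936/842193 G=4748288/1304105 H=4889600/1578863] → run D
t=19: vr[D=6144/1991 E=2471936/842193 G=4748288/1304105 H=4889600/1578863] → run E
t=20: vr[D=6144/1991 G=4748288/1304105 H=4889600/1578863] → run D
t=21: vr[D=7168/1991 G=4748288/1304105 H=4889600/1578863] → run H
t=22: vr[D=7168/1991 G=4748288/1304105] → run D
t=23: vr[G=4748288/1304105] → run G
t=24: (idle)
t=25: (idle)
t=26: (idle)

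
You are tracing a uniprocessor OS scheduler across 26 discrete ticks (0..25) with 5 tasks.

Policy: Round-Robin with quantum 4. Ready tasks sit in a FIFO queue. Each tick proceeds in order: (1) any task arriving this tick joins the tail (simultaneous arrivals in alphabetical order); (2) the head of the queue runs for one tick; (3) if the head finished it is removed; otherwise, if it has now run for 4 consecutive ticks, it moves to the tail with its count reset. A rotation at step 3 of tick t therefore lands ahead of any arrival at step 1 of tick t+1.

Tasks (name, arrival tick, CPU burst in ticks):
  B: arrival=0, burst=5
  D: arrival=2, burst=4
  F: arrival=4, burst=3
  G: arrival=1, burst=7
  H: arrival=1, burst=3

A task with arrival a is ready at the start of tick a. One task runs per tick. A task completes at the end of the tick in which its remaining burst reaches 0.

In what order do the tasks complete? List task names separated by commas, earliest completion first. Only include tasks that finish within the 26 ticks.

t=0: queue=[B] q_used=0 → run B
t=1: queue=[B,G,H] q_used=1 → run B
t=2: queue=[B,G,H,D] q_used=2 → run B
t=3: queue=[B,G,H,D] q_used=3 → run B
t=4: queue=[G,H,D,B,F] q_used=0 → run G
t=5: queue=[G,H,D,B,F] q_used=1 → run G
t=6: queue=[G,H,D,B,F] q_used=2 → run G
t=7: queue=[G,H,D,B,F] q_used=3 → run G
t=8: queue=[H,D,B,F,G] q_used=0 → run H
t=9: queue=[H,D,B,F,G] q_used=1 → run H
t=10: queue=[H,D,B,F,G] q_used=2 → run H
t=11: queue=[D,B,F,G] q_used=0 → run D
t=12: queue=[D,B,F,G] q_used=1 → run D
t=13: queue=[D,B,F,G] q_used=2 → run D
t=14: queue=[D,B,F,G] q_used=3 → run D
t=15: queue=[B,F,G] q_used=0 → run B
t=16: queue=[F,G] q_used=0 → run F
t=17: queue=[F,G] q_used=1 → run F
t=18: queue=[F,G] q_used=2 → run F
t=19: queue=[G] q_used=0 → run G
t=20: queue=[G] q_used=1 → run G
t=21: queue=[G] q_used=2 → run G
t=22: (idle)
t=23: (idle)
t=24: (idle)
t=25: (idle)

completion order = H, D, B, F, G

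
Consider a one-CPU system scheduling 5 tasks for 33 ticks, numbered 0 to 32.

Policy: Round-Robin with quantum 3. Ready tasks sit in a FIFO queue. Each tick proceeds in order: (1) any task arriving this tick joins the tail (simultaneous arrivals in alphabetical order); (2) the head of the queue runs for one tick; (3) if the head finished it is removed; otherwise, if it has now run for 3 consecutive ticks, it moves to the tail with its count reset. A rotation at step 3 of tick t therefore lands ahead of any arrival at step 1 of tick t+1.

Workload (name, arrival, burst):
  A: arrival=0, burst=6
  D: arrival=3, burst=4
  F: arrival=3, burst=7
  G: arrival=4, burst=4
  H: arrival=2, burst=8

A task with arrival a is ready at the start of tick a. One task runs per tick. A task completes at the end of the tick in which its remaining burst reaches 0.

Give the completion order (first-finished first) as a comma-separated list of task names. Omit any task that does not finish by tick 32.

t=0: queue=[A] q_used=0 → run A
t=1: queue=[A] q_used=1 → run A
t=2: queue=[A,H] q_used=2 → run A
t=3: queue=[H,A,D,F] q_used=0 → run H
t=4: queue=[H,A,D,F,G] q_used=1 → run H
t=5: queue=[H,A,D,F,G] q_used=2 → run H
t=6: queue=[A,D,F,G,H] q_used=0 → run A
t=7: queue=[A,D,F,G,H] q_used=1 → run A
t=8: queue=[A,D,F,G,H] q_used=2 → run A
t=9: queue=[D,F,G,H] q_used=0 → run D
t=10: queue=[D,F,G,H] q_used=1 → run D
t=11: queue=[D,F,G,H] q_used=2 → run D
t=12: queue=[F,G,H,D] q_used=0 → run F
t=13: queue=[F,G,H,D] q_used=1 → run F
t=14: queue=[F,G,H,D] q_used=2 → run F
t=15: queue=[G,H,D,F] q_used=0 → run G
t=16: queue=[G,H,D,F] q_used=1 → run G
t=17: queue=[G,H,D,F] q_used=2 → run G
t=18: queue=[H,D,F,G] q_used=0 → run H
t=19: queue=[H,D,F,G] q_used=1 → run H
t=20: queue=[H,D,F,G] q_used=2 → run H
t=21: queue=[D,F,G,H] q_used=0 → run D
t=22: queue=[F,G,H] q_used=0 → run F
t=23: queue=[F,G,H] q_used=1 → run F
t=24: queue=[F,G,H] q_used=2 → run F
t=25: queue=[G,H,F] q_used=0 → run G
t=26: queue=[H,F] q_used=0 → run H
t=27: queue=[H,F] q_used=1 → run H
t=28: queue=[F] q_used=0 → run F
t=29: (idle)
t=30: (idle)
t=31: (idle)
t=32: (idle)

completion order = A, D, G, H, F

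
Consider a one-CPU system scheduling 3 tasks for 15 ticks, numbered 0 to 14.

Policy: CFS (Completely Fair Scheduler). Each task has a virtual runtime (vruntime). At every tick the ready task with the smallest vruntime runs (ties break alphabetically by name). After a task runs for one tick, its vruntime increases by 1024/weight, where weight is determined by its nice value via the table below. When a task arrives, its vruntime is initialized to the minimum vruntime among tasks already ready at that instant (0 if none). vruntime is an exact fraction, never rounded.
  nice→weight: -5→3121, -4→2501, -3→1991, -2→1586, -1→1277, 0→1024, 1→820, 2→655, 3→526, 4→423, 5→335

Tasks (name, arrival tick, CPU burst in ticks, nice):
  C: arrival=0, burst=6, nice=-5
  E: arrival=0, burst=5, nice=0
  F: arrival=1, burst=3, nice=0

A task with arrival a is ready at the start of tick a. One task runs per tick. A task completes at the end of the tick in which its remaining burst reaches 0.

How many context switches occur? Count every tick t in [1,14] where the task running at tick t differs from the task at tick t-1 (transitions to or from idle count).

t=0: vr[C=0 E=0] → run C
t=1: vr[C=1024/3121 E=0 F=0] → run E
t=2: vr[C=1024/3121 E=1 F=0] → run F
t=3: vr[C=1024/3121 E=1 F=1] → run C
t=4: vr[C=2048/3121 E=1 F=1] → run C
t=5: vr[C=3072/3121 E=1 F=1] → run C
t=6: vr[C=4096/3121 E=1 F=1] → run E
t=7: vr[C=4096/3121 E=2 F=1] → run F
t=8: vr[C=4096/3121 E=2 F=2] → run C
t=9: vr[C=5120/3121 E=2 F=2] → run C
t=10: vr[E=2 F=2] → run E
t=11: vr[E=3 F=2] → run F
t=12: vr[E=3] → run E
t=13: vr[E=4] → run E
t=14: (idle)

context switches = 10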